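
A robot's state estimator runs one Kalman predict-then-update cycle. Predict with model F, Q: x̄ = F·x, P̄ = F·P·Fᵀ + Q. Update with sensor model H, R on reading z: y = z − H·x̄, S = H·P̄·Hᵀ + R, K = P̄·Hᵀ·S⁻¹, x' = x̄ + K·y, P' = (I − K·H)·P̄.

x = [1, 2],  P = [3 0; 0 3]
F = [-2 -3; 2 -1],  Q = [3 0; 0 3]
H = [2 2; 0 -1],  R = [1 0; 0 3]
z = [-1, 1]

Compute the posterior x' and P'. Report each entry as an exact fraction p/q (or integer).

x̄ = F·x = [-8, 0]
P̄ = F·P·Fᵀ + Q = [42 -3; -3 18]
y = z − H·x̄ = [15, 1]
S = H·P̄·Hᵀ + R = [217 -30; -30 21]
K = P̄·Hᵀ·S⁻¹ = [576/1219 997/1219; 30/1219 -1002/1219]
x' = x̄ + K·y = [-5/53, -24/53]
P' = (I − K·H)·P̄ = [3279/1219 -2991/1219; -2991/1219 3006/1219]

x' = [-5/53, -24/53]
P' = [3279/1219 -2991/1219; -2991/1219 3006/1219]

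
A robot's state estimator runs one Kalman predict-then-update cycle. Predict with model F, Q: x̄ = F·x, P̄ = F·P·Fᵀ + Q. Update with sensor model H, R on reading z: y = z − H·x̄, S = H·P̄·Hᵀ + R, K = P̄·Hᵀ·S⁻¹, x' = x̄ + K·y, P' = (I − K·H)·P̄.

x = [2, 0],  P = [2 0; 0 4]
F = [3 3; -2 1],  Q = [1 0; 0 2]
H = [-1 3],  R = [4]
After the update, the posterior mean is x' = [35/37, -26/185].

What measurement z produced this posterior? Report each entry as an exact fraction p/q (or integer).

z = [-1]

x̄ = F·x = [6, -4]
P̄ = F·P·Fᵀ + Q = [55 0; 0 14]
S = H·P̄·Hᵀ + R = [185]
K = P̄·Hᵀ·S⁻¹ = [-11/37; 42/185]
x' − x̄ = [-187/37, 714/185] = K·y
y = (KᵀK)⁻¹·Kᵀ·(x' − x̄) = [17]
z = y + H·x̄ = [17] + [-18] = [-1]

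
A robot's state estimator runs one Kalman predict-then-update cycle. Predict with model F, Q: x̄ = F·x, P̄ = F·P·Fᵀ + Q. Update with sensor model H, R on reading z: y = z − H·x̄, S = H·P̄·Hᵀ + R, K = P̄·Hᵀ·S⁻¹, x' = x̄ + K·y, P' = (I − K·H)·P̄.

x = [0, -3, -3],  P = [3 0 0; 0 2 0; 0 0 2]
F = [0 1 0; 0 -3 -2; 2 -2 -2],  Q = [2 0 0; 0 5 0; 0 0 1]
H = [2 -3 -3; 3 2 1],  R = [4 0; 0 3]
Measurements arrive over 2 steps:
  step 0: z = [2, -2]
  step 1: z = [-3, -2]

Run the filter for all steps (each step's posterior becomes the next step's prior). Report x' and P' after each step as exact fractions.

step 0: x' = [-6957/15133, 7522/15133, -21058/15133], P' = [23596/45399 -49766/45399 58558/45399; -49766/45399 191449/45399 -217565/45399; 58558/45399 -217565/45399 264781/45399]
step 1: x' = [-158330415/207694729, 2374712/18881339, 4476067/12217337], P' = [68067211/207694729 -6417730/18881339 4673564/12217337; -6417730/18881339 77137123/56644017 -4576471/3332001; 4673564/12217337 -4576471/3332001 63506329/36652011]

step 0: x̄ = F·x = [-3, 15, 12]
step 0: P̄ = F·P·Fᵀ + Q = [4 -6 -4; -6 31 20; -4 20 29]
step 0: y = z − H·x̄ = [89, -35]
step 0: S = H·P̄·Hᵀ + R = [1040 -371; -371 176]
step 0: K = P̄·Hᵀ·S⁻¹ = [5204/45399 9938/45399; -5296/45399 5345/45399; -6133/45399 1775/45399]
step 0: x' = x̄ + K·y = [-6957/15133, 7522/15133, -21058/15133]
step 0: P' = (I − K·H)·P̄ = [23596/45399 -49766/45399 58558/45399; -49766/45399 191449/45399 -217565/45399; 58558/45399 -217565/45399 264781/45399]
step 1: x̄ = F·x = [7522/15133, 19550/15133, 13158/15133]
step 1: P̄ = F·P·Fᵀ + Q = [282247/45399 -139217/45399 -47300/45399; -139217/45399 398380/45399 96532/45399; -47300/45399 96532/45399 153847/45399]
step 1: y = z − H·x̄ = [37681/15133, -105090/15133]
step 1: S = H·P̄·Hᵀ + R = [10256407/45399 -333314/15133; -333314/15133 951837/15133]
step 1: K = P̄·Hᵀ·S⁻¹ = [27391937/207694729 47487387/207694729; -3043144/18881339 6238223/56644017; -954505/12217337 1628681/36652011]
step 1: x' = x̄ + K·y = [-158330415/207694729, 2374712/18881339, 4476067/12217337]
step 1: P' = (I − K·H)·P̄ = [68067211/207694729 -6417730/18881339 4673564/12217337; -6417730/18881339 77137123/56644017 -4576471/3332001; 4673564/12217337 -4576471/3332001 63506329/36652011]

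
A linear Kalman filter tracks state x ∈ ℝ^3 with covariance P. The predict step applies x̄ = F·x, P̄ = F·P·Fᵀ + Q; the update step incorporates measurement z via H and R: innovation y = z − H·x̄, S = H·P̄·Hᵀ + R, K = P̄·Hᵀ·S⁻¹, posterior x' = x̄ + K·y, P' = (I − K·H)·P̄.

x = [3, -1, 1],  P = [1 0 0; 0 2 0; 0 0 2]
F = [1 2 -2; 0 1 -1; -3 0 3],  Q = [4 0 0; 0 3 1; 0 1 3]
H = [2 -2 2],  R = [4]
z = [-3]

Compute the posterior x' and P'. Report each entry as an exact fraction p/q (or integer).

x̄ = F·x = [-1, -2, -6]
P̄ = F·P·Fᵀ + Q = [21 8 -15; 8 7 -5; -15 -5 30]
y = z − H·x̄ = [7]
S = H·P̄·Hᵀ + R = [92]
K = P̄·Hᵀ·S⁻¹ = [-1/23; -2/23; 10/23]
x' = x̄ + K·y = [-30/23, -60/23, -68/23]
P' = (I − K·H)·P̄ = [479/23 176/23 -305/23; 176/23 145/23 -35/23; -305/23 -35/23 290/23]

x' = [-30/23, -60/23, -68/23]
P' = [479/23 176/23 -305/23; 176/23 145/23 -35/23; -305/23 -35/23 290/23]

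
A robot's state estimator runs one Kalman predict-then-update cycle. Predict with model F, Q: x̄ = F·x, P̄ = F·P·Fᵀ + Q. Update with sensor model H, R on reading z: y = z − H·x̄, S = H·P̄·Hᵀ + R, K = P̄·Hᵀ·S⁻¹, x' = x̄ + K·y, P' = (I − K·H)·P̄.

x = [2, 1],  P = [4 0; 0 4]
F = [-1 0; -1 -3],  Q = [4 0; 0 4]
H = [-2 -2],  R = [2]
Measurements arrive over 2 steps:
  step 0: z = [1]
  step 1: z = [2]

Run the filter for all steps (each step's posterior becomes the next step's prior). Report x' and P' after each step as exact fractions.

step 0: x' = [-86/121, 19/121], P' = [680/121 -668/121; -668/121 716/121]
step 1: x' = [3718/4353, -7835/4353], P' = [41452/4353 -41612/4353; -41612/4353 43888/4353]

step 0: x̄ = F·x = [-2, -5]
step 0: P̄ = F·P·Fᵀ + Q = [8 4; 4 44]
step 0: y = z − H·x̄ = [-13]
step 0: S = H·P̄·Hᵀ + R = [242]
step 0: K = P̄·Hᵀ·S⁻¹ = [-12/121; -48/121]
step 0: x' = x̄ + K·y = [-86/121, 19/121]
step 0: P' = (I − K·H)·P̄ = [680/121 -668/121; -668/121 716/121]
step 1: x̄ = F·x = [86/121, 29/121]
step 1: P̄ = F·P·Fᵀ + Q = [1164/121 -1324/121; -1324/121 3600/121]
step 1: y = z − H·x̄ = [472/121]
step 1: S = H·P̄·Hᵀ + R = [8706/121]
step 1: K = P̄·Hᵀ·S⁻¹ = [160/4353; -2276/4353]
step 1: x' = x̄ + K·y = [3718/4353, -7835/4353]
step 1: P' = (I − K·H)·P̄ = [41452/4353 -41612/4353; -41612/4353 43888/4353]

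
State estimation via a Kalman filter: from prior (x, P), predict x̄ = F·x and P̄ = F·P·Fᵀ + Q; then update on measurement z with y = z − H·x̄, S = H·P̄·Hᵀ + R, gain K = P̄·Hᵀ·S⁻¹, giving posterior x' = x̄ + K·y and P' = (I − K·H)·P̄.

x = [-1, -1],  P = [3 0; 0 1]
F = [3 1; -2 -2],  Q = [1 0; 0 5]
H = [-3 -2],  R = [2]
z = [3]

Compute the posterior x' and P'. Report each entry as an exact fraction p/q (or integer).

x̄ = F·x = [-4, 4]
P̄ = F·P·Fᵀ + Q = [29 -20; -20 21]
y = z − H·x̄ = [-1]
S = H·P̄·Hᵀ + R = [107]
K = P̄·Hᵀ·S⁻¹ = [-47/107; 18/107]
x' = x̄ + K·y = [-381/107, 410/107]
P' = (I − K·H)·P̄ = [894/107 -1294/107; -1294/107 1923/107]

x' = [-381/107, 410/107]
P' = [894/107 -1294/107; -1294/107 1923/107]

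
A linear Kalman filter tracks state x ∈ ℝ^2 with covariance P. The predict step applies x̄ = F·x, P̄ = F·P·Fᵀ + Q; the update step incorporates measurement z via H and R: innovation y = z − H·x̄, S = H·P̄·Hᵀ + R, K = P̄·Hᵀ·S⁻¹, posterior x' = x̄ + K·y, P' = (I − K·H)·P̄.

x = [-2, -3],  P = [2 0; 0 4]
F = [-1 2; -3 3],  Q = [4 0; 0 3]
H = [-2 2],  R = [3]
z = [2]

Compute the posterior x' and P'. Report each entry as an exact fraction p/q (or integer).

x̄ = F·x = [-4, -3]
P̄ = F·P·Fᵀ + Q = [22 30; 30 57]
y = z − H·x̄ = [0]
S = H·P̄·Hᵀ + R = [79]
K = P̄·Hᵀ·S⁻¹ = [16/79; 54/79]
x' = x̄ + K·y = [-4, -3]
P' = (I − K·H)·P̄ = [1482/79 1506/79; 1506/79 1587/79]

x' = [-4, -3]
P' = [1482/79 1506/79; 1506/79 1587/79]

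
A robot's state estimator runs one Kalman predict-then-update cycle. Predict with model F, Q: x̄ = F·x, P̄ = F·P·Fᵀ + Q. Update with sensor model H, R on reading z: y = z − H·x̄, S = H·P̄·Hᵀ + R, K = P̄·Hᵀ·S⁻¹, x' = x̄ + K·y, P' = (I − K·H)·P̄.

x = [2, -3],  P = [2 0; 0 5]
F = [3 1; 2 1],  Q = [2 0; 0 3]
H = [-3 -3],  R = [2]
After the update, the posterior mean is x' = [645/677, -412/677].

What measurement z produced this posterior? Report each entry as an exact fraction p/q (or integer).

x̄ = F·x = [3, 1]
P̄ = F·P·Fᵀ + Q = [25 17; 17 16]
S = H·P̄·Hᵀ + R = [677]
K = P̄·Hᵀ·S⁻¹ = [-126/677; -99/677]
x' − x̄ = [-1386/677, -1089/677] = K·y
y = (KᵀK)⁻¹·Kᵀ·(x' − x̄) = [11]
z = y + H·x̄ = [11] + [-12] = [-1]

z = [-1]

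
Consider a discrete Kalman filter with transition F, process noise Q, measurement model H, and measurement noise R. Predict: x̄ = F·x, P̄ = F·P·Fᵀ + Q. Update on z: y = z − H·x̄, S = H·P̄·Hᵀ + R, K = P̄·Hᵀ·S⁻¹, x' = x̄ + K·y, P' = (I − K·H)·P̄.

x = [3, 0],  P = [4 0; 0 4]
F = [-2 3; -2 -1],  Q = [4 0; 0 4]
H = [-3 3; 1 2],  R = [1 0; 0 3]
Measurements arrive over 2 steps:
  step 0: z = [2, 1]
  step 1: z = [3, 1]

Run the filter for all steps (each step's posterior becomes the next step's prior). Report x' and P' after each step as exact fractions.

step 0: x̄ = F·x = [-6, -6]
step 0: P̄ = F·P·Fᵀ + Q = [56 4; 4 24]
step 0: y = z − H·x̄ = [2, 19]
step 0: S = H·P̄·Hᵀ + R = [649 -36; -36 171]
step 0: K = P̄·Hᵀ·S⁻¹ = [-2708/12187 35920/109683; 1348/12187 35908/109683]
step 0: x' = x̄ + K·y = [-24362/109683, 48418/109683]
step 0: P' = (I − K·H)·P̄ = [41336/109683 33212/109683; 33212/109683 37256/109683]
step 1: x̄ = F·x = [193978/109683, 34/12187]
step 1: P̄ = F·P·Fᵀ + Q = [540836/109683 -8808/12187; -8808/12187 86020/12187]
step 1: y = z − H·x̄ = [303355/36561, -84907/109683]
step 1: S = H·P̄·Hᵀ + R = [1485747/12187 1086796/36561; 1086796/36561 3649517/109683]
step 1: K = P̄·Hᵀ·S⁻¹ = [-73262988/348004709 101905316/348004709; 41522076/348004709 102992112/348004709]
step 1: x' = x̄ + K·y = [-71308210/348004709, 265761570/348004709]
step 1: P' = (I − K·H)·P̄ = [118185980/348004709 93764984/348004709; 93764984/348004709 107605676/348004709]

step 0: x' = [-24362/109683, 48418/109683], P' = [41336/109683 33212/109683; 33212/109683 37256/109683]
step 1: x' = [-71308210/348004709, 265761570/348004709], P' = [118185980/348004709 93764984/348004709; 93764984/348004709 107605676/348004709]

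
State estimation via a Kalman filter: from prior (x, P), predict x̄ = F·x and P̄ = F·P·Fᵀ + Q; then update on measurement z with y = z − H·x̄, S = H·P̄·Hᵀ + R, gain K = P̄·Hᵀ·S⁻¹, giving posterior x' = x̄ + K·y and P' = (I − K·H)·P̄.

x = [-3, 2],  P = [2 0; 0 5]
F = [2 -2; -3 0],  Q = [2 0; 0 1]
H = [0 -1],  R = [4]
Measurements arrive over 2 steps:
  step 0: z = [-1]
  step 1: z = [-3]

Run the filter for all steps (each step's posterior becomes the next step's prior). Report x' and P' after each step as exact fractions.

step 0: x̄ = F·x = [-10, 9]
step 0: P̄ = F·P·Fᵀ + Q = [30 -12; -12 19]
step 0: y = z − H·x̄ = [8]
step 0: S = H·P̄·Hᵀ + R = [23]
step 0: K = P̄·Hᵀ·S⁻¹ = [12/23; -19/23]
step 0: x' = x̄ + K·y = [-134/23, 55/23]
step 0: P' = (I − K·H)·P̄ = [546/23 -48/23; -48/23 76/23]
step 1: x̄ = F·x = [-378/23, 402/23]
step 1: P̄ = F·P·Fᵀ + Q = [2918/23 -3564/23; -3564/23 4937/23]
step 1: y = z − H·x̄ = [333/23]
step 1: S = H·P̄·Hᵀ + R = [5029/23]
step 1: K = P̄·Hᵀ·S⁻¹ = [3564/5029; -4937/5029]
step 1: x' = x̄ + K·y = [-31050/5029, 16419/5029]
step 1: P' = (I − K·H)·P̄ = [85762/5029 -14256/5029; -14256/5029 19748/5029]

step 0: x' = [-134/23, 55/23], P' = [546/23 -48/23; -48/23 76/23]
step 1: x' = [-31050/5029, 16419/5029], P' = [85762/5029 -14256/5029; -14256/5029 19748/5029]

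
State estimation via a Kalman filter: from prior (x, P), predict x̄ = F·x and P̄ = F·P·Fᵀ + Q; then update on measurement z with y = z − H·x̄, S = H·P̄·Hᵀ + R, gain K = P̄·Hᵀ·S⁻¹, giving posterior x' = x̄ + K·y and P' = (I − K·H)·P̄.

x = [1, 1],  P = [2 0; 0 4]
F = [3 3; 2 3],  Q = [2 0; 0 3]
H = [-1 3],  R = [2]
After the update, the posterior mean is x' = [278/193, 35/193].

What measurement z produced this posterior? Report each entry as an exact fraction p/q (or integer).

x̄ = F·x = [6, 5]
P̄ = F·P·Fᵀ + Q = [56 48; 48 47]
S = H·P̄·Hᵀ + R = [193]
K = P̄·Hᵀ·S⁻¹ = [88/193; 93/193]
x' − x̄ = [-880/193, -930/193] = K·y
y = (KᵀK)⁻¹·Kᵀ·(x' − x̄) = [-10]
z = y + H·x̄ = [-10] + [9] = [-1]

z = [-1]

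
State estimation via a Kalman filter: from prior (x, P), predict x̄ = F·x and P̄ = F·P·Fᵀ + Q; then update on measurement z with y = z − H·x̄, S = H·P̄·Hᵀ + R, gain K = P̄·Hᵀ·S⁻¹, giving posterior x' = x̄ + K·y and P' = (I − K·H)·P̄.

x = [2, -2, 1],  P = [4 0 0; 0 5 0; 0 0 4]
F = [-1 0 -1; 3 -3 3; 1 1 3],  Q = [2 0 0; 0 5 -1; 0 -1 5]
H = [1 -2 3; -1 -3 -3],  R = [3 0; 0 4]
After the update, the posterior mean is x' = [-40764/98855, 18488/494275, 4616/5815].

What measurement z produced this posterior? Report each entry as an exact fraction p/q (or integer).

z = [2, -2]

x̄ = F·x = [-3, 15, 3]
P̄ = F·P·Fᵀ + Q = [10 -24 -16; -24 122 32; -16 32 50]
S = H·P̄·Hᵀ + R = [567 296; 296 1898]
K = P̄·Hᵀ·S⁻¹ = [-1358/98855 5941/98855; -98404/494275 -98717/494275; 1182/5815 -889/5815]
x' − x̄ = [255801/98855, -7395637/494275, -12829/5815] = K·y
y = (KᵀK)⁻¹·Kᵀ·(x' − x̄) = [26, 49]
z = y + H·x̄ = [26, 49] + [-24, -51] = [2, -2]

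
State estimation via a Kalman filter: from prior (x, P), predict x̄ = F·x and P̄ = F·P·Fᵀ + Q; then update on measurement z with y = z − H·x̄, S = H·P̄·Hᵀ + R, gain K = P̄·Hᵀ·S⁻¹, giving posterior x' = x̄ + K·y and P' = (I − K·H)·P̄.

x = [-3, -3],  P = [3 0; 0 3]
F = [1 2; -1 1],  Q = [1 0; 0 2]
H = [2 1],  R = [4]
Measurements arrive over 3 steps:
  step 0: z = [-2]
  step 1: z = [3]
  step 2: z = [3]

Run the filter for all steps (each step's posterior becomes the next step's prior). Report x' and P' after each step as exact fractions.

step 0: x̄ = F·x = [-9, 0]
step 0: P̄ = F·P·Fᵀ + Q = [16 3; 3 8]
step 0: y = z − H·x̄ = [16]
step 0: S = H·P̄·Hᵀ + R = [88]
step 0: K = P̄·Hᵀ·S⁻¹ = [35/88; 7/44]
step 0: x' = x̄ + K·y = [-29/11, 28/11]
step 0: P' = (I − K·H)·P̄ = [183/88 -113/44; -113/44 127/22]
step 1: x̄ = F·x = [27/11, 57/11]
step 1: P̄ = F·P·Fᵀ + Q = [1399/88 1059/88; 1059/88 1319/88]
step 1: y = z − H·x̄ = [-78/11]
step 1: S = H·P̄·Hᵀ + R = [11503/88]
step 1: K = P̄·Hᵀ·S⁻¹ = [3857/11503; 3437/11503]
step 1: x' = x̄ + K·y = [885/11503, 35235/11503]
step 1: P' = (I − K·H)·P̄ = [13821/11503 -12214/11503; -12214/11503 38176/11503]
step 2: x̄ = F·x = [71355/11503, 34350/11503]
step 2: P̄ = F·P·Fᵀ + Q = [129172/11503 74745/11503; 74745/11503 99431/11503]
step 2: y = z − H·x̄ = [-142551/11503]
step 2: S = H·P̄·Hᵀ + R = [961111/11503]
step 2: K = P̄·Hᵀ·S⁻¹ = [333089/961111; 248921/961111]
step 2: x' = x̄ + K·y = [1834122/961111, -214707/961111]
step 2: P' = (I − K·H)·P̄ = [1147557/961111 -962758/961111; -962758/961111 2921200/961111]

step 0: x' = [-29/11, 28/11], P' = [183/88 -113/44; -113/44 127/22]
step 1: x' = [885/11503, 35235/11503], P' = [13821/11503 -12214/11503; -12214/11503 38176/11503]
step 2: x' = [1834122/961111, -214707/961111], P' = [1147557/961111 -962758/961111; -962758/961111 2921200/961111]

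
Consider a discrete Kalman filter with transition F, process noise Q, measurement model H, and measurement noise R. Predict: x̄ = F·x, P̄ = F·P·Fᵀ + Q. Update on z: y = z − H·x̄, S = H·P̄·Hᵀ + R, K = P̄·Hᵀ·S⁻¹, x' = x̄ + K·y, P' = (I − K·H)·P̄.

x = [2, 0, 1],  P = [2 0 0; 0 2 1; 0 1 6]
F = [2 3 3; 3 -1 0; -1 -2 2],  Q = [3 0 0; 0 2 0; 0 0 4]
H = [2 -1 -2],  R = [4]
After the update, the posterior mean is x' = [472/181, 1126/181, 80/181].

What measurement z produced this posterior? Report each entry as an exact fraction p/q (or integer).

x̄ = F·x = [7, 6, 0]
P̄ = F·P·Fᵀ + Q = [101 3 20; 3 22 -4; 20 -4 30]
S = H·P̄·Hᵀ + R = [362]
K = P̄·Hᵀ·S⁻¹ = [159/362; -4/181; -8/181]
x' − x̄ = [-795/181, 40/181, 80/181] = K·y
y = (KᵀK)⁻¹·Kᵀ·(x' − x̄) = [-10]
z = y + H·x̄ = [-10] + [8] = [-2]

z = [-2]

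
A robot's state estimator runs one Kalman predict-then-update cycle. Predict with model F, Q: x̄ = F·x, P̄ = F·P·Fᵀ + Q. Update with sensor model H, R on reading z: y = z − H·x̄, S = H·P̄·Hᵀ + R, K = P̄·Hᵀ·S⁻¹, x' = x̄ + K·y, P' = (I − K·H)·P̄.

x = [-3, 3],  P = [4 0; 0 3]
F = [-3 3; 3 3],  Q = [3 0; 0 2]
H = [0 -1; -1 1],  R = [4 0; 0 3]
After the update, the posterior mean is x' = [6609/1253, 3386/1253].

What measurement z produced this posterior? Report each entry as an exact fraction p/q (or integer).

z = [-2, -2]

x̄ = F·x = [18, 0]
P̄ = F·P·Fᵀ + Q = [66 -9; -9 65]
S = H·P̄·Hᵀ + R = [69 -74; -74 152]
K = P̄·Hᵀ·S⁻¹ = [-2091/2506 -4509/5012; -1101/1253 74/1253]
x' − x̄ = [-15945/1253, 3386/1253] = K·y
y = (KᵀK)⁻¹·Kᵀ·(x' − x̄) = [-2, 16]
z = y + H·x̄ = [-2, 16] + [0, -18] = [-2, -2]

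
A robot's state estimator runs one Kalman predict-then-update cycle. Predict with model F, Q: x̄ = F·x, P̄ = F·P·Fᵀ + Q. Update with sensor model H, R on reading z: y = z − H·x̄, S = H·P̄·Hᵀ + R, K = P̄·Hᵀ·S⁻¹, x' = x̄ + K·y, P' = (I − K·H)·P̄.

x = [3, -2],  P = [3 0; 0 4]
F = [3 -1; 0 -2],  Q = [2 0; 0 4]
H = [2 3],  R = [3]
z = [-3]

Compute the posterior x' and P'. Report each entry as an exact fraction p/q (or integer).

x' = [397/137, -1168/411]
P' = [1821/137 -1184/137; -1184/137 2444/411]

x̄ = F·x = [11, 4]
P̄ = F·P·Fᵀ + Q = [33 8; 8 20]
y = z − H·x̄ = [-37]
S = H·P̄·Hᵀ + R = [411]
K = P̄·Hᵀ·S⁻¹ = [30/137; 76/411]
x' = x̄ + K·y = [397/137, -1168/411]
P' = (I − K·H)·P̄ = [1821/137 -1184/137; -1184/137 2444/411]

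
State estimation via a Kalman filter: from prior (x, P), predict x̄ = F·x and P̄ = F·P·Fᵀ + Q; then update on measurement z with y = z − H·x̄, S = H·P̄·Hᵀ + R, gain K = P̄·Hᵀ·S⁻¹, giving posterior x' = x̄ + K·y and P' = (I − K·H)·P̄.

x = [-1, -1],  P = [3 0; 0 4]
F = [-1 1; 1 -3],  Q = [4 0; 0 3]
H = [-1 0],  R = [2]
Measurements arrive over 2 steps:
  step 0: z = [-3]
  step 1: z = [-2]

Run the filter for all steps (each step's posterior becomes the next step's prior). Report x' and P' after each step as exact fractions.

step 0: x̄ = F·x = [0, 2]
step 0: P̄ = F·P·Fᵀ + Q = [11 -15; -15 42]
step 0: y = z − H·x̄ = [-3]
step 0: S = H·P̄·Hᵀ + R = [13]
step 0: K = P̄·Hᵀ·S⁻¹ = [-11/13; 15/13]
step 0: x' = x̄ + K·y = [33/13, -19/13]
step 0: P' = (I − K·H)·P̄ = [22/13 -30/13; -30/13 321/13]
step 1: x̄ = F·x = [-4, 90/13]
step 1: P̄ = F·P·Fᵀ + Q = [35 -85; -85 3130/13]
step 1: y = z − H·x̄ = [-6]
step 1: S = H·P̄·Hᵀ + R = [37]
step 1: K = P̄·Hᵀ·S⁻¹ = [-35/37; 85/37]
step 1: x' = x̄ + K·y = [62/37, -3300/481]
step 1: P' = (I − K·H)·P̄ = [70/37 -170/37; -170/37 21885/481]

step 0: x' = [33/13, -19/13], P' = [22/13 -30/13; -30/13 321/13]
step 1: x' = [62/37, -3300/481], P' = [70/37 -170/37; -170/37 21885/481]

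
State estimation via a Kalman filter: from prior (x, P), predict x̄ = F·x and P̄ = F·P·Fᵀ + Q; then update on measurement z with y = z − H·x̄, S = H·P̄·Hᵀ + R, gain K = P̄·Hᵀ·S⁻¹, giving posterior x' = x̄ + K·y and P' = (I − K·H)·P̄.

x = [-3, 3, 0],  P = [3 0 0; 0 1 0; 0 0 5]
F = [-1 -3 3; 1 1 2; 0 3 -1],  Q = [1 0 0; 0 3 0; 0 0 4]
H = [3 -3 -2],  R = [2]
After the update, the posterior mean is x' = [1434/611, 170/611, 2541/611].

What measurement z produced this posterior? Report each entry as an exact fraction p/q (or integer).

x̄ = F·x = [-6, 0, 9]
P̄ = F·P·Fᵀ + Q = [58 24 -24; 24 27 -7; -24 -7 18]
S = H·P̄·Hᵀ + R = [611]
K = P̄·Hᵀ·S⁻¹ = [150/611; 5/611; -87/611]
x' − x̄ = [5100/611, 170/611, -2958/611] = K·y
y = (KᵀK)⁻¹·Kᵀ·(x' − x̄) = [34]
z = y + H·x̄ = [34] + [-36] = [-2]

z = [-2]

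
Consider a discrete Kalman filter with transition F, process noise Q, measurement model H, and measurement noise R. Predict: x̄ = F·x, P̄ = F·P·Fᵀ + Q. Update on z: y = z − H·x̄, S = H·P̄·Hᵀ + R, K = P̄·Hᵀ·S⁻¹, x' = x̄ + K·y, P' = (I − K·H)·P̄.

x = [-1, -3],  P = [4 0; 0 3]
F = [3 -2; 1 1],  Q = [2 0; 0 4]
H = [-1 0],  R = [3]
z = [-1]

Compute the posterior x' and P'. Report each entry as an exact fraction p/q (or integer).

x' = [59/53, -224/53]
P' = [150/53 18/53; 18/53 547/53]

x̄ = F·x = [3, -4]
P̄ = F·P·Fᵀ + Q = [50 6; 6 11]
y = z − H·x̄ = [2]
S = H·P̄·Hᵀ + R = [53]
K = P̄·Hᵀ·S⁻¹ = [-50/53; -6/53]
x' = x̄ + K·y = [59/53, -224/53]
P' = (I − K·H)·P̄ = [150/53 18/53; 18/53 547/53]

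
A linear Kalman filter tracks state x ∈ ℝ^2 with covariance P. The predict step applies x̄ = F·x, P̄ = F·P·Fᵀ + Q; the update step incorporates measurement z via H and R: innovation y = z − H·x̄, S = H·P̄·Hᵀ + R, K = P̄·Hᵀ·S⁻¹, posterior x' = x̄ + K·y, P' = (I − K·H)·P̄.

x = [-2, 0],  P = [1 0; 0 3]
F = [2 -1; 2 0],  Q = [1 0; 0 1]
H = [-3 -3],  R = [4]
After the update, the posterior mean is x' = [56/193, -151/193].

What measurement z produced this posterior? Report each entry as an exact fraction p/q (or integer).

x̄ = F·x = [-4, -4]
P̄ = F·P·Fᵀ + Q = [8 4; 4 5]
S = H·P̄·Hᵀ + R = [193]
K = P̄·Hᵀ·S⁻¹ = [-36/193; -27/193]
x' − x̄ = [828/193, 621/193] = K·y
y = (KᵀK)⁻¹·Kᵀ·(x' − x̄) = [-23]
z = y + H·x̄ = [-23] + [24] = [1]

z = [1]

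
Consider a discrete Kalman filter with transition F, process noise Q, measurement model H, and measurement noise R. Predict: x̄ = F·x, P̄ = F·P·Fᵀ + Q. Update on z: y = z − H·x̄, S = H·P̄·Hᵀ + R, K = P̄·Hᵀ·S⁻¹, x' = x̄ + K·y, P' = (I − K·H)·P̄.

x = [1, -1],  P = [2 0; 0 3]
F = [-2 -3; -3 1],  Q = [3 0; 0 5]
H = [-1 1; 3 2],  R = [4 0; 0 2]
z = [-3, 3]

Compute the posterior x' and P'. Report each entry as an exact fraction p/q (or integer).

x' = [49807/26527, -35534/26527]
P' = [17926/26527 -21514/26527; -21514/26527 37410/26527]

x̄ = F·x = [1, -4]
P̄ = F·P·Fᵀ + Q = [38 3; 3 26]
y = z − H·x̄ = [2, 8]
S = H·P̄·Hᵀ + R = [62 -59; -59 484]
K = P̄·Hᵀ·S⁻¹ = [-9860/26527 5375/26527; 14731/26527 5139/26527]
x' = x̄ + K·y = [49807/26527, -35534/26527]
P' = (I − K·H)·P̄ = [17926/26527 -21514/26527; -21514/26527 37410/26527]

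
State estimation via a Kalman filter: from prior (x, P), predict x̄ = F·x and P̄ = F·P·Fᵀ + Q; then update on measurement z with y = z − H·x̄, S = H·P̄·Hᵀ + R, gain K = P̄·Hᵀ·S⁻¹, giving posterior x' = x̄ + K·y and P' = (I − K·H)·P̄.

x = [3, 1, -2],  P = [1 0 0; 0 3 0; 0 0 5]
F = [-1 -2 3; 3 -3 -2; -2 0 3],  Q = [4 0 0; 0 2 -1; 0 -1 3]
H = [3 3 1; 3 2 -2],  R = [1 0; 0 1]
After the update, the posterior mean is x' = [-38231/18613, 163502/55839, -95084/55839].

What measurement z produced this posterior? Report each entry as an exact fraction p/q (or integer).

x̄ = F·x = [-11, 10, -12]
P̄ = F·P·Fᵀ + Q = [62 -15 47; -15 58 -37; 47 -37 52]
S = H·P̄·Hᵀ + R = [923 584; 584 551]
K = P̄·Hᵀ·S⁻¹ = [22460/55839 -17522/55839; -33988/167517 80107/167517; 66790/167517 -82039/167517]
x' − x̄ = [166512/18613, -394888/55839, 574984/55839] = K·y
y = (KᵀK)⁻¹·Kᵀ·(x' − x̄) = [16, -8]
z = y + H·x̄ = [16, -8] + [-15, 11] = [1, 3]

z = [1, 3]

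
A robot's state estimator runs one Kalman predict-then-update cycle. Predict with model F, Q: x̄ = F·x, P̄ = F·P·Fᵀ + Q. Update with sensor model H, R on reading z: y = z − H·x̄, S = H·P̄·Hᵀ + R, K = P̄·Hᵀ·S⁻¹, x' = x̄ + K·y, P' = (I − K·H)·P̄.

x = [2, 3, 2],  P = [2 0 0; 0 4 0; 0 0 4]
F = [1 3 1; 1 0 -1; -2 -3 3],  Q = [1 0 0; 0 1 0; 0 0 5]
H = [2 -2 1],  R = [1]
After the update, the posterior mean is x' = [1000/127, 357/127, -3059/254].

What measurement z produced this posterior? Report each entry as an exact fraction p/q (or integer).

z = [-2]

x̄ = F·x = [13, 0, -7]
P̄ = F·P·Fᵀ + Q = [43 -2 -28; -2 7 -16; -28 -16 85]
S = H·P̄·Hᵀ + R = [254]
K = P̄·Hᵀ·S⁻¹ = [31/127; -17/127; 61/254]
x' − x̄ = [-651/127, 357/127, -1281/254] = K·y
y = (KᵀK)⁻¹·Kᵀ·(x' − x̄) = [-21]
z = y + H·x̄ = [-21] + [19] = [-2]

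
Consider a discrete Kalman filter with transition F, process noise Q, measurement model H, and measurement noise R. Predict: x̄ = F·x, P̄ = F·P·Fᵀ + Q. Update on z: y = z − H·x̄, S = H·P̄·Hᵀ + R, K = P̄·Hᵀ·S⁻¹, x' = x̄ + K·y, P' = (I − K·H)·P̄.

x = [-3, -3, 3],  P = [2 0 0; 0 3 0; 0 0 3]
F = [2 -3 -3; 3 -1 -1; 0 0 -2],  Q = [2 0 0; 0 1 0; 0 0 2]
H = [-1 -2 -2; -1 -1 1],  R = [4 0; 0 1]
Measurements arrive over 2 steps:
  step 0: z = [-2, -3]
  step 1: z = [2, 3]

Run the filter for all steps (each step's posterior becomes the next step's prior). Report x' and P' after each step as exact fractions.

step 0: x' = [8214/1349, -10682/4047, 24/71], P' = [8704/1349 -6034/1349 122/71; -6034/1349 14479/4047 -85/71; 122/71 -85/71 66/71]
step 1: x' = [-78052143/33861641, -10568977/67723282, 1832891/3078331], P' = [77091246/33861641 -47484243/33861641 2020298/3078331; -47484243/33861641 89336609/67723282 -1317897/3078331; 2020298/3078331 -1317897/3078331 1937516/3078331]

step 0: x̄ = F·x = [-6, -9, -6]
step 0: P̄ = F·P·Fᵀ + Q = [64 30 18; 30 25 6; 18 6 14]
step 0: y = z − H·x̄ = [-38, -12]
step 0: S = H·P̄·Hᵀ + R = [464 194; 194 116]
step 0: K = P̄·Hᵀ·S⁻¹ = [-318/1349 -352/1349; -583/8094 -1222/4047; -21/71 29/71]
step 0: x' = x̄ + K·y = [8214/1349, -10682/4047, 24/71]
step 0: P' = (I − K·H)·P̄ = [8704/1349 -6034/1349 122/71; -6034/1349 14479/4047 -85/71; 122/71 -85/71 66/71]
step 1: x̄ = F·x = [25742/1349, 83240/4047, -48/71]
step 1: P̄ = F·P·Fᵀ + Q = [107759/1349 101651/1349 -602/71; 101651/1349 314494/4047 -770/71; -602/71 -770/71 406/71]
step 1: y = z − H·x̄ = [246328/4047, 175343/4047]
step 1: S = H·P̄·Hᵀ + R = [2421445/4047 1786526/4047; 1786526/4047 1431274/4047]
step 1: K = P̄·Hᵀ·S⁻¹ = [-6642329/33861641 -7383725/33861641; -3214658/33861641 -23361857/67723282; -814884/3078331 1235115/3078331]
step 1: x' = x̄ + K·y = [-78052143/33861641, -10568977/67723282, 1832891/3078331]
step 1: P' = (I − K·H)·P̄ = [77091246/33861641 -47484243/33861641 2020298/3078331; -47484243/33861641 89336609/67723282 -1317897/3078331; 2020298/3078331 -1317897/3078331 1937516/3078331]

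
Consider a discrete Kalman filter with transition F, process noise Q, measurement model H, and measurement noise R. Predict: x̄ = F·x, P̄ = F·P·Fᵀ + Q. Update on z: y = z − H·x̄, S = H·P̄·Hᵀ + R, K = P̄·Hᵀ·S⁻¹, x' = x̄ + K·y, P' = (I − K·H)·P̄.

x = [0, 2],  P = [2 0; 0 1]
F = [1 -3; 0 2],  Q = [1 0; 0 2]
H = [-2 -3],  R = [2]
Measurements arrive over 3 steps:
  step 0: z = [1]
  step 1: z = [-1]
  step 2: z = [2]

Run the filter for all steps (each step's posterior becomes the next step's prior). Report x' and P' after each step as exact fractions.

step 0: x̄ = F·x = [-6, 4]
step 0: P̄ = F·P·Fᵀ + Q = [12 -6; -6 6]
step 0: y = z − H·x̄ = [1]
step 0: S = H·P̄·Hᵀ + R = [32]
step 0: K = P̄·Hᵀ·S⁻¹ = [-3/16; -3/16]
step 0: x' = x̄ + K·y = [-99/16, 61/16]
step 0: P' = (I − K·H)·P̄ = [87/8 -57/8; -57/8 39/8]
step 1: x̄ = F·x = [-141/8, 61/8]
step 1: P̄ = F·P·Fᵀ + Q = [197/2 -87/2; -87/2 43/2]
step 1: y = z − H·x̄ = [-107/8]
step 1: S = H·P̄·Hᵀ + R = [135/2]
step 1: K = P̄·Hᵀ·S⁻¹ = [-133/135; 1/3]
step 1: x' = x̄ + K·y = [-1201/270, 19/6]
step 1: P' = (I − K·H)·P̄ = [4453/135 -64/3; -64/3 14]
step 2: x̄ = F·x = [-1883/135, 19/3]
step 2: P̄ = F·P·Fᵀ + Q = [38878/135 -380/3; -380/3 58]
step 2: y = z − H·x̄ = [-931/135]
step 2: S = H·P̄·Hᵀ + R = [21052/135]
step 2: K = P̄·Hᵀ·S⁻¹ = [-6614/5263; 5355/10526]
step 2: x' = x̄ + K·y = [-1463/277, 1565/554]
step 2: P' = (I − K·H)·P̄ = [219518/5263 -141936/5263; -141936/5263 92839/5263]

step 0: x' = [-99/16, 61/16], P' = [87/8 -57/8; -57/8 39/8]
step 1: x' = [-1201/270, 19/6], P' = [4453/135 -64/3; -64/3 14]
step 2: x' = [-1463/277, 1565/554], P' = [219518/5263 -141936/5263; -141936/5263 92839/5263]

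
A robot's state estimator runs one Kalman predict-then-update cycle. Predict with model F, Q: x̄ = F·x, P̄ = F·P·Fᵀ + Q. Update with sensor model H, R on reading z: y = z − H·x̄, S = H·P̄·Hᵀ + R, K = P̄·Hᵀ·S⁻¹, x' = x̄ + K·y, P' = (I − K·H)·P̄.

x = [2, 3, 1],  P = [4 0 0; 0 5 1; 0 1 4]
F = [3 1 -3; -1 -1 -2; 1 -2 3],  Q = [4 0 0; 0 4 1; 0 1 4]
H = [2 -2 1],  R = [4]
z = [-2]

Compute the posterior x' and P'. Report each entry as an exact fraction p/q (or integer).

x̄ = F·x = [6, -7, -1]
P̄ = F·P·Fᵀ + Q = [75 8 -25; 8 33 -16; -25 -16 52]
y = z − H·x̄ = [-27]
S = H·P̄·Hᵀ + R = [388]
K = P̄·Hᵀ·S⁻¹ = [109/388; -33/194; 17/194]
x' = x̄ + K·y = [-615/388, -467/194, -653/194]
P' = (I − K·H)·P̄ = [17219/388 5149/194 -6703/194; 5149/194 2112/97 -991/97; -6703/194 -991/97 4755/97]

x' = [-615/388, -467/194, -653/194]
P' = [17219/388 5149/194 -6703/194; 5149/194 2112/97 -991/97; -6703/194 -991/97 4755/97]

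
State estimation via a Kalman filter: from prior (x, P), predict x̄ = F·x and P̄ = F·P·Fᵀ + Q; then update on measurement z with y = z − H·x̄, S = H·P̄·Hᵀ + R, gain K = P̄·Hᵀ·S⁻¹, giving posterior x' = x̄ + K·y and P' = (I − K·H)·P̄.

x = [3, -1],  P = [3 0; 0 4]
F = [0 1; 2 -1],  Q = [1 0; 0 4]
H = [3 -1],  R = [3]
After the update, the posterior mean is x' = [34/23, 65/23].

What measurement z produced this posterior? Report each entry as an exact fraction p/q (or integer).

x̄ = F·x = [-1, 7]
P̄ = F·P·Fᵀ + Q = [5 -4; -4 20]
S = H·P̄·Hᵀ + R = [92]
K = P̄·Hᵀ·S⁻¹ = [19/92; -8/23]
x' − x̄ = [57/23, -96/23] = K·y
y = (KᵀK)⁻¹·Kᵀ·(x' − x̄) = [12]
z = y + H·x̄ = [12] + [-10] = [2]

z = [2]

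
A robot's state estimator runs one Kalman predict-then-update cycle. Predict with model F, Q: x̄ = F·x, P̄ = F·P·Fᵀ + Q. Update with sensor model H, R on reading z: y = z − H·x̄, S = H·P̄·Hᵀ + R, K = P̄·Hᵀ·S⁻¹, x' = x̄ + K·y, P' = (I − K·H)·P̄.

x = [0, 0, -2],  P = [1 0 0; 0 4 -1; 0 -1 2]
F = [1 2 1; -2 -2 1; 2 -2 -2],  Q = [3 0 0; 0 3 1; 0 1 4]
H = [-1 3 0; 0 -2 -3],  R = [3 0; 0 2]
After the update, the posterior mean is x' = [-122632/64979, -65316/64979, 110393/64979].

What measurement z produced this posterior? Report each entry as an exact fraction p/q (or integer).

z = [-1, -3]

x̄ = F·x = [-2, -2, 4]
P̄ = F·P·Fᵀ + Q = [18 -16 -12; -16 29 7; -12 7 24]
S = H·P̄·Hᵀ + R = [378 -305; -305 418]
K = P̄·Hᵀ·S⁻¹ = [-6848/64979 5574/64979; 18959/64979 1553/64979; -12436/64979 -22443/64979]
x' − x̄ = [7326/64979, 64642/64979, -149523/64979] = K·y
y = (KᵀK)⁻¹·Kᵀ·(x' − x̄) = [3, 5]
z = y + H·x̄ = [3, 5] + [-4, -8] = [-1, -3]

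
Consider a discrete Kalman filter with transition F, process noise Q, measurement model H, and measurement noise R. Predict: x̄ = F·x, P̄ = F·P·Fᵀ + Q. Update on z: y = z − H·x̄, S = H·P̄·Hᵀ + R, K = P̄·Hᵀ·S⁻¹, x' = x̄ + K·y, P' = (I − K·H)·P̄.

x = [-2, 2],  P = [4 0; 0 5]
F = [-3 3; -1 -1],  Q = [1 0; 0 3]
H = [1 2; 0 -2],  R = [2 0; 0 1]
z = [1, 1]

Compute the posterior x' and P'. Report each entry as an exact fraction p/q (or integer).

x' = [2392/1029, -743/1372]
P' = [2966/1029 -163/343; -163/343 333/1372]

x̄ = F·x = [12, 0]
P̄ = F·P·Fᵀ + Q = [82 -3; -3 12]
y = z − H·x̄ = [-11, 1]
S = H·P̄·Hᵀ + R = [120 -42; -42 49]
K = P̄·Hᵀ·S⁻¹ = [142/147 326/343; 1/196 -333/686]
x' = x̄ + K·y = [2392/1029, -743/1372]
P' = (I − K·H)·P̄ = [2966/1029 -163/343; -163/343 333/1372]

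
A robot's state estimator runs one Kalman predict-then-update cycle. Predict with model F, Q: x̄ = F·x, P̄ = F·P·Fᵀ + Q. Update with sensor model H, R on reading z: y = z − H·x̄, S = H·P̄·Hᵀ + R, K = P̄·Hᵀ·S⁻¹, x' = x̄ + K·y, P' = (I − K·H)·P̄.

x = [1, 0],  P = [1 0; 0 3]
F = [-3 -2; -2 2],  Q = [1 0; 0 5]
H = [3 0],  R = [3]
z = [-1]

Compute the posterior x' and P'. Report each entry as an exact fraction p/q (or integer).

x' = [-25/67, -182/67]
P' = [22/67 -6/67; -6/67 1299/67]

x̄ = F·x = [-3, -2]
P̄ = F·P·Fᵀ + Q = [22 -6; -6 21]
y = z − H·x̄ = [8]
S = H·P̄·Hᵀ + R = [201]
K = P̄·Hᵀ·S⁻¹ = [22/67; -6/67]
x' = x̄ + K·y = [-25/67, -182/67]
P' = (I − K·H)·P̄ = [22/67 -6/67; -6/67 1299/67]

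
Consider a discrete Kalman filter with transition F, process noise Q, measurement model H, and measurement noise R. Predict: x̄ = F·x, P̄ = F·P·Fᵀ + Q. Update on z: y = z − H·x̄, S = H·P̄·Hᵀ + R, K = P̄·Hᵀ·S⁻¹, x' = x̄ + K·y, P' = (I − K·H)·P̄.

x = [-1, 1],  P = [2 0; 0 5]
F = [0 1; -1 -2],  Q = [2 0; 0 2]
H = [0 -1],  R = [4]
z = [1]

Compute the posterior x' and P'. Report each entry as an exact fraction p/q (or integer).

x' = [1, -1]
P' = [24/7 -10/7; -10/7 24/7]

x̄ = F·x = [1, -1]
P̄ = F·P·Fᵀ + Q = [7 -10; -10 24]
y = z − H·x̄ = [0]
S = H·P̄·Hᵀ + R = [28]
K = P̄·Hᵀ·S⁻¹ = [5/14; -6/7]
x' = x̄ + K·y = [1, -1]
P' = (I − K·H)·P̄ = [24/7 -10/7; -10/7 24/7]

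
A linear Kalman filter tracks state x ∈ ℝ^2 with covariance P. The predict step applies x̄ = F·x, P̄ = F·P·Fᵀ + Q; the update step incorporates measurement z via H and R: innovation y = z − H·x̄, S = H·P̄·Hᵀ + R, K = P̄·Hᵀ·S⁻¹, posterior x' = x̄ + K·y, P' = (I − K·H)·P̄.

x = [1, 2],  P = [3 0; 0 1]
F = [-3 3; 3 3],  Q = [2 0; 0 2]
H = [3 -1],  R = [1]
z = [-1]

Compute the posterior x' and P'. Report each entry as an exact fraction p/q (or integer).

x' = [445/163, 4493/489]
P' = [386/163 1114/163; 1114/163 10118/489]

x̄ = F·x = [3, 9]
P̄ = F·P·Fᵀ + Q = [38 -18; -18 38]
y = z − H·x̄ = [-1]
S = H·P̄·Hᵀ + R = [489]
K = P̄·Hᵀ·S⁻¹ = [44/163; -92/489]
x' = x̄ + K·y = [445/163, 4493/489]
P' = (I − K·H)·P̄ = [386/163 1114/163; 1114/163 10118/489]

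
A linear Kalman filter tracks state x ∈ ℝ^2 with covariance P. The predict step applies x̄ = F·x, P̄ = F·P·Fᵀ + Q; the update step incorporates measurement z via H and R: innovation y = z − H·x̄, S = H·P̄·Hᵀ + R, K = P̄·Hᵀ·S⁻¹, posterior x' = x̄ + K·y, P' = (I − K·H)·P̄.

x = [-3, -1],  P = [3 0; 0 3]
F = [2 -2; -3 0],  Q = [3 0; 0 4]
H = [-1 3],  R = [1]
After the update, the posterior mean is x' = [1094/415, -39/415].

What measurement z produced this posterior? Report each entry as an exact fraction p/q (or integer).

x̄ = F·x = [-4, 9]
P̄ = F·P·Fᵀ + Q = [27 -18; -18 31]
S = H·P̄·Hᵀ + R = [415]
K = P̄·Hᵀ·S⁻¹ = [-81/415; 111/415]
x' − x̄ = [2754/415, -3774/415] = K·y
y = (KᵀK)⁻¹·Kᵀ·(x' − x̄) = [-34]
z = y + H·x̄ = [-34] + [31] = [-3]

z = [-3]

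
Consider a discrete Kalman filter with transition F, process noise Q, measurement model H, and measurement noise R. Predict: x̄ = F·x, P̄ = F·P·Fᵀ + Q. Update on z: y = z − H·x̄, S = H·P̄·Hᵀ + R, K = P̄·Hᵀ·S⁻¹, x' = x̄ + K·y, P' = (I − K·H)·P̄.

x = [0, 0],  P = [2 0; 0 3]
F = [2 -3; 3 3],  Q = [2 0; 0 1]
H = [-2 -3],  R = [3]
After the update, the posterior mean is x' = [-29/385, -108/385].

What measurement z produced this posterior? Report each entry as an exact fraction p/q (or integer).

x̄ = F·x = [0, 0]
P̄ = F·P·Fᵀ + Q = [37 -15; -15 46]
S = H·P̄·Hᵀ + R = [385]
K = P̄·Hᵀ·S⁻¹ = [-29/385; -108/385]
x' − x̄ = [-29/385, -108/385] = K·y
y = (KᵀK)⁻¹·Kᵀ·(x' − x̄) = [1]
z = y + H·x̄ = [1] + [0] = [1]

z = [1]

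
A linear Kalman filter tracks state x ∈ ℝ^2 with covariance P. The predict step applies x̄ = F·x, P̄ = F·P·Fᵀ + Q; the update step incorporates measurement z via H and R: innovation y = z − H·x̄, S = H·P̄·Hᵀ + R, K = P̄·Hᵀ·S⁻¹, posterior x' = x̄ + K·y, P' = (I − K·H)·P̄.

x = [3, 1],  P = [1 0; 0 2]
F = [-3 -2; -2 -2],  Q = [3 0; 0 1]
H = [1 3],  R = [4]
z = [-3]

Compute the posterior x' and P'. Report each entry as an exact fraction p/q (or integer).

x' = [-491/225, -104/225]
P' = [656/225 -136/225; -136/225 116/225]

x̄ = F·x = [-11, -8]
P̄ = F·P·Fᵀ + Q = [20 14; 14 13]
y = z − H·x̄ = [32]
S = H·P̄·Hᵀ + R = [225]
K = P̄·Hᵀ·S⁻¹ = [62/225; 53/225]
x' = x̄ + K·y = [-491/225, -104/225]
P' = (I − K·H)·P̄ = [656/225 -136/225; -136/225 116/225]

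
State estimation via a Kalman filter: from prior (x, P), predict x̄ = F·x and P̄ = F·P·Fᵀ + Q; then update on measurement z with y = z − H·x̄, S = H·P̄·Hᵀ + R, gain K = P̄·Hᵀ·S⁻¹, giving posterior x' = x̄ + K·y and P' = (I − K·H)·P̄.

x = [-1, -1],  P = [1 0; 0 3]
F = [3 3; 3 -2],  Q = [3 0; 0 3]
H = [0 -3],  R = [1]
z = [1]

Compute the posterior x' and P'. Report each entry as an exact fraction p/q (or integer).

x̄ = F·x = [-6, -1]
P̄ = F·P·Fᵀ + Q = [39 -9; -9 24]
y = z − H·x̄ = [-2]
S = H·P̄·Hᵀ + R = [217]
K = P̄·Hᵀ·S⁻¹ = [27/217; -72/217]
x' = x̄ + K·y = [-1356/217, -73/217]
P' = (I − K·H)·P̄ = [7734/217 -9/217; -9/217 24/217]

x' = [-1356/217, -73/217]
P' = [7734/217 -9/217; -9/217 24/217]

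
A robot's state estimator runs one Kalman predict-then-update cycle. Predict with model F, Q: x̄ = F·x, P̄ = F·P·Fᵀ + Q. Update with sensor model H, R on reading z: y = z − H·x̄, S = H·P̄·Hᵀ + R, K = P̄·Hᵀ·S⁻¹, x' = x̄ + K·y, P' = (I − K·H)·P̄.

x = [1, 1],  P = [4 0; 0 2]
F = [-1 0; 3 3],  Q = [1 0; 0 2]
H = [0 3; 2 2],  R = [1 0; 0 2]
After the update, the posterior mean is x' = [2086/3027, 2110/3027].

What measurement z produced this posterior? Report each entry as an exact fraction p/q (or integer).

z = [2, 3]

x̄ = F·x = [-1, 6]
P̄ = F·P·Fᵀ + Q = [5 -12; -12 56]
S = H·P̄·Hᵀ + R = [505 264; 264 150]
K = P̄·Hᵀ·S⁻¹ = [-284/1009 1217/3027; 328/1009 44/3027]
x' − x̄ = [5113/3027, -16052/3027] = K·y
y = (KᵀK)⁻¹·Kᵀ·(x' − x̄) = [-16, -7]
z = y + H·x̄ = [-16, -7] + [18, 10] = [2, 3]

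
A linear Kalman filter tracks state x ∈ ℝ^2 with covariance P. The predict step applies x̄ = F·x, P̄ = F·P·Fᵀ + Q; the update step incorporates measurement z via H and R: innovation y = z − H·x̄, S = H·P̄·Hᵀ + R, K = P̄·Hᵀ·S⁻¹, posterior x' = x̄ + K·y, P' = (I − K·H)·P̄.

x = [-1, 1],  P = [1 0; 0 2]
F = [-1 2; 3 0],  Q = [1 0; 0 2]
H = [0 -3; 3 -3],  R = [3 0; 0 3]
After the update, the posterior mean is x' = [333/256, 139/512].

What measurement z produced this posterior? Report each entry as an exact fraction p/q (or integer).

x̄ = F·x = [3, -3]
P̄ = F·P·Fᵀ + Q = [10 -3; -3 11]
S = H·P̄·Hᵀ + R = [102 126; 126 246]
K = P̄·Hᵀ·S⁻¹ = [-75/256 79/256; -157/512 -7/512]
x' − x̄ = [-435/256, 1675/512] = K·y
y = (KᵀK)⁻¹·Kᵀ·(x' − x̄) = [-10, -15]
z = y + H·x̄ = [-10, -15] + [9, 18] = [-1, 3]

z = [-1, 3]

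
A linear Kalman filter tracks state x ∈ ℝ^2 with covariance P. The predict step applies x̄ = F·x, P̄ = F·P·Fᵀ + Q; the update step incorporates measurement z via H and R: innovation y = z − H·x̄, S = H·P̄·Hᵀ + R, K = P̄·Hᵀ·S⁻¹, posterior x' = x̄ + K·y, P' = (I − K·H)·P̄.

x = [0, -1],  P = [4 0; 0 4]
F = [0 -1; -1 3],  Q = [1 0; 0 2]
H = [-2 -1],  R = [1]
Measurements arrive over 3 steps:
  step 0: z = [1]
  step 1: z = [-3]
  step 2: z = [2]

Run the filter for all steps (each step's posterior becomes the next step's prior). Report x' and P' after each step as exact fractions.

step 0: x̄ = F·x = [1, -3]
step 0: P̄ = F·P·Fᵀ + Q = [5 -12; -12 42]
step 0: y = z − H·x̄ = [0]
step 0: S = H·P̄·Hᵀ + R = [15]
step 0: K = P̄·Hᵀ·S⁻¹ = [2/15; -6/5]
step 0: x' = x̄ + K·y = [1, -3]
step 0: P' = (I − K·H)·P̄ = [71/15 -48/5; -48/5 102/5]
step 1: x̄ = F·x = [3, -10]
step 1: P̄ = F·P·Fᵀ + Q = [107/5 -354/5; -354/5 3719/15]
step 1: y = z − H·x̄ = [-7]
step 1: S = H·P̄·Hᵀ + R = [154/3]
step 1: K = P̄·Hᵀ·S⁻¹ = [6/11; -29/14]
step 1: x' = x̄ + K·y = [-9/11, 9/2]
step 1: P' = (I − K·H)·P̄ = [337/55 -64/5; -64/5 1937/70]
step 2: x̄ = F·x = [-9/2, 315/22]
step 2: P̄ = F·P·Fᵀ + Q = [2007/70 -6707/70; -6707/70 257157/770]
step 2: y = z − H·x̄ = [161/22]
step 2: S = H·P̄·Hᵀ + R = [51127/770]
step 2: K = P̄·Hᵀ·S⁻¹ = [29623/51127; -109603/51127]
step 2: x' = x̄ + K·y = [-13285/51127, -70049/51127]
step 2: P' = (I − K·H)·P̄ = [326245/51127 -682113/51127; -682113/51127 1473829/51127]

step 0: x' = [1, -3], P' = [71/15 -48/5; -48/5 102/5]
step 1: x' = [-9/11, 9/2], P' = [337/55 -64/5; -64/5 1937/70]
step 2: x' = [-13285/51127, -70049/51127], P' = [326245/51127 -682113/51127; -682113/51127 1473829/51127]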